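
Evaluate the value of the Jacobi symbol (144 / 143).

1

Reduce the numerator: 144 ≡ 1 (mod 143), so (144 / 143) = (1 / 143).
(1 / 143) = 1. Collecting the sign factors: 1.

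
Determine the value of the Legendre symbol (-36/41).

1

Reduce the numerator: -36 ≡ 5 (mod 41), so (-36/41) = (5/41).
5 ≡ 1 (mod 4), so quadratic reciprocity gives (5/41) = (41/5). Reduce: 41 ≡ 1 (mod 5). Now have (1/5).
(1/5) = 1. Collecting the sign factors: 1.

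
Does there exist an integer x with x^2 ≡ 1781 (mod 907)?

no

(1781/907)
  = (874/907)    [1781 ≡ 874 mod 907]
  = -(437/907)    [907 ≡ 3 mod 8 ⇒ (2/907) = -1]
  = -(907/437)    [QR: 437 ≡ 1 mod 4, sign kept]
  = -(33/437)    [907 ≡ 33 mod 437]
  = -(437/33)    [QR: 33 ≡ 1 mod 4, sign kept]
  = -(8/33)    [437 ≡ 8 mod 33]
  = -(1/33)    [33 ≡ 1 mod 8 ⇒ (2/33)^3 = +1]
  = -1    [(1/33) = 1]
The Legendre symbol is -1, so x^2 ≡ 1781 (mod 907) has no solution.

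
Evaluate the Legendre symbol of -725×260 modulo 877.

By multiplicativity, (-725·260/877) = (-725/877)·(260/877).
First factor (-725/877):
Reduce the numerator: -725 ≡ 152 (mod 877), so (-725/877) = (152/877).
Factor out 2: 152 = 2^3·19. Since 877 ≡ 5 (mod 8), (2/877) = -1, and (2/877)^3 = -1. Now have -(19/877).
877 ≡ 1 (mod 4), so quadratic reciprocity gives (19/877) = (877/19). Reduce: 877 ≡ 3 (mod 19). Now have -(3/19).
Both 3 ≡ 3 and 19 ≡ 3 (mod 4), so reciprocity gives (3/19) = -(19/3). Reduce: 19 ≡ 1 (mod 3). Now have (1/3).
(1/3) = 1. Collecting the sign factors: 1.
Second factor (260/877):
Factor out 2: 260 = 2^2·65. Since 877 ≡ 5 (mod 8), (2/877) = -1, and (2/877)^2 = +1. Now have (65/877).
65 ≡ 1 (mod 4), so quadratic reciprocity gives (65/877) = (877/65). Reduce: 877 ≡ 32 (mod 65). Now have (32/65).
Factor out 2: 32 = 2^5. Since 65 ≡ 1 (mod 8), (2/65) = +1, and (2/65)^5 = +1. Now have (1/65).
(1/65) = 1. Collecting the sign factors: 1.
Product: (1)·(1) = 1.

1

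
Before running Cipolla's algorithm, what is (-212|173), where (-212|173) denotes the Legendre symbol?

Reduce the numerator: -212 ≡ 134 (mod 173), so (-212|173) = (134|173).
Factor out 2: 134 = 2·67. Since 173 ≡ 5 (mod 8), (2|173) = -1. Now have -(67|173).
173 ≡ 1 (mod 4), so quadratic reciprocity gives (67|173) = (173|67). Reduce: 173 ≡ 39 (mod 67). Now have -(39|67).
Both 39 ≡ 3 and 67 ≡ 3 (mod 4), so reciprocity gives (39|67) = -(67|39). Reduce: 67 ≡ 28 (mod 39). Now have (28|39).
Factor out 2: 28 = 2^2·7. Since 39 ≡ 7 (mod 8), (2|39) = +1, and (2|39)^2 = +1. Now have (7|39).
Both 7 ≡ 3 and 39 ≡ 3 (mod 4), so reciprocity gives (7|39) = -(39|7). Reduce: 39 ≡ 4 (mod 7). Now have -(4|7).
Factor out 2: 4 = 2^2. Since 7 ≡ 7 (mod 8), (2|7) = +1, and (2|7)^2 = +1. Now have -(1|7).
(1|7) = 1. Collecting the sign factors: -1.

-1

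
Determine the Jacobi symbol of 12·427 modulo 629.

By multiplicativity, (12·427|629) = (12|629)·(427|629).
First factor (12|629):
(12|629)
  = (3|629)    [629 ≡ 5 mod 8 ⇒ (2|629)^2 = +1]
  = (629|3)    [QR: 629 ≡ 1 mod 4, sign kept]
  = (2|3)    [629 ≡ 2 mod 3]
  = -(1|3)    [3 ≡ 3 mod 8 ⇒ (2|3) = -1]
  = -1    [(1|3) = 1]
Second factor (427|629):
(427|629)
  = (629|427)    [QR: 629 ≡ 1 mod 4, sign kept]
  = (202|427)    [629 ≡ 202 mod 427]
  = -(101|427)    [427 ≡ 3 mod 8 ⇒ (2|427) = -1]
  = -(427|101)    [QR: 101 ≡ 1 mod 4, sign kept]
  = -(23|101)    [427 ≡ 23 mod 101]
  = -(101|23)    [QR: 101 ≡ 1 mod 4, sign kept]
  = -(9|23)    [101 ≡ 9 mod 23]
  = -(23|9)    [QR: 9 ≡ 1 mod 4, sign kept]
  = -(5|9)    [23 ≡ 5 mod 9]
  = -(9|5)    [QR: 5 ≡ 1 mod 4, sign kept]
  = -(4|5)    [9 ≡ 4 mod 5]
  = -(1|5)    [5 ≡ 5 mod 8 ⇒ (2|5)^2 = +1]
  = -1    [(1|5) = 1]
Product: (-1)·(-1) = 1.

1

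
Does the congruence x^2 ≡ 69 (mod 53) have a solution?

Reduce the numerator: 69 ≡ 16 (mod 53), so (69/53) = (16/53).
Factor out 2: 16 = 2^4. Since 53 ≡ 5 (mod 8), (2/53) = -1, and (2/53)^4 = +1. Now have (1/53).
(1/53) = 1. Collecting the sign factors: 1.
The Legendre symbol is 1, so x^2 ≡ 69 (mod 53) has solution.

yes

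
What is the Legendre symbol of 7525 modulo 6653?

(7525/6653)
  = (872/6653)    [7525 ≡ 872 mod 6653]
  = -(109/6653)    [6653 ≡ 5 mod 8 ⇒ (2/6653)^3 = -1]
  = -(6653/109)    [QR: 109 ≡ 1 mod 4, sign kept]
  = -(4/109)    [6653 ≡ 4 mod 109]
  = -(1/109)    [109 ≡ 5 mod 8 ⇒ (2/109)^2 = +1]
  = -1    [(1/109) = 1]

-1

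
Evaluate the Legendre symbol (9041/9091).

9041 ≡ 1 (mod 4), so quadratic reciprocity gives (9041/9091) = (9091/9041). Reduce: 9091 ≡ 50 (mod 9041). Now have (50/9041).
Factor out 2: 50 = 2·25. Since 9041 ≡ 1 (mod 8), (2/9041) = +1. Now have (25/9041).
25 ≡ 1 (mod 4), so quadratic reciprocity gives (25/9041) = (9041/25). Reduce: 9041 ≡ 16 (mod 25). Now have (16/25).
Factor out 2: 16 = 2^4. Since 25 ≡ 1 (mod 8), (2/25) = +1, and (2/25)^4 = +1. Now have (1/25).
(1/25) = 1. Collecting the sign factors: 1.

1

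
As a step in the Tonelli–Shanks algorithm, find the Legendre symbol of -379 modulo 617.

(-379/617)
  = (238/617)    [-379 ≡ 238 mod 617]
  = (119/617)    [617 ≡ 1 mod 8 ⇒ (2/617) = +1]
  = (617/119)    [QR: 617 ≡ 1 mod 4, sign kept]
  = (22/119)    [617 ≡ 22 mod 119]
  = (11/119)    [119 ≡ 7 mod 8 ⇒ (2/119) = +1]
  = -(119/11)    [QR: both ≡ 3 mod 4, sign flips]
  = -(9/11)    [119 ≡ 9 mod 11]
  = -(11/9)    [QR: 9 ≡ 1 mod 4, sign kept]
  = -(2/9)    [11 ≡ 2 mod 9]
  = -(1/9)    [9 ≡ 1 mod 8 ⇒ (2/9) = +1]
  = -1    [(1/9) = 1]

-1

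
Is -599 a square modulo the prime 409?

(-599|409)
  = (599|409)    [409 ≡ 1 mod 4 ⇒ (-1|409) = +1]
  = (190|409)    [599 ≡ 190 mod 409]
  = (95|409)    [409 ≡ 1 mod 8 ⇒ (2|409) = +1]
  = (409|95)    [QR: 409 ≡ 1 mod 4, sign kept]
  = (29|95)    [409 ≡ 29 mod 95]
  = (95|29)    [QR: 29 ≡ 1 mod 4, sign kept]
  = (8|29)    [95 ≡ 8 mod 29]
  = -(1|29)    [29 ≡ 5 mod 8 ⇒ (2|29)^3 = -1]
  = -1    [(1|29) = 1]
(-599|409) = -1, and 409 is prime, so -599 is not a quadratic residue mod 409.

no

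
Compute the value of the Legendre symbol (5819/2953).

1

Reduce the numerator: 5819 ≡ 2866 (mod 2953), so (5819/2953) = (2866/2953).
Factor out 2: 2866 = 2·1433. Since 2953 ≡ 1 (mod 8), (2/2953) = +1. Now have (1433/2953).
1433 ≡ 1 (mod 4), so quadratic reciprocity gives (1433/2953) = (2953/1433). Reduce: 2953 ≡ 87 (mod 1433). Now have (87/1433).
1433 ≡ 1 (mod 4), so quadratic reciprocity gives (87/1433) = (1433/87). Reduce: 1433 ≡ 41 (mod 87). Now have (41/87).
41 ≡ 1 (mod 4), so quadratic reciprocity gives (41/87) = (87/41). Reduce: 87 ≡ 5 (mod 41). Now have (5/41).
5 ≡ 1 (mod 4), so quadratic reciprocity gives (5/41) = (41/5). Reduce: 41 ≡ 1 (mod 5). Now have (1/5).
(1/5) = 1. Collecting the sign factors: 1.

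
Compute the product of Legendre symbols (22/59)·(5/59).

By multiplicativity, (22·5/59) = (22/59)·(5/59).
First factor (22/59):
(22/59)
  = -(11/59)    [59 ≡ 3 mod 8 ⇒ (2/59) = -1]
  = (59/11)    [QR: both ≡ 3 mod 4, sign flips]
  = (4/11)    [59 ≡ 4 mod 11]
  = (1/11)    [11 ≡ 3 mod 8 ⇒ (2/11)^2 = +1]
  = 1    [(1/11) = 1]
Second factor (5/59):
(5/59)
  = (59/5)    [QR: 5 ≡ 1 mod 4, sign kept]
  = (4/5)    [59 ≡ 4 mod 5]
  = (1/5)    [5 ≡ 5 mod 8 ⇒ (2/5)^2 = +1]
  = 1    [(1/5) = 1]
Product: (1)·(1) = 1.

1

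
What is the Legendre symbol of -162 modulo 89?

Reduce the numerator: -162 ≡ 16 (mod 89), so (-162/89) = (16/89).
Factor out 2: 16 = 2^4. Since 89 ≡ 1 (mod 8), (2/89) = +1, and (2/89)^4 = +1. Now have (1/89).
(1/89) = 1. Collecting the sign factors: 1.

1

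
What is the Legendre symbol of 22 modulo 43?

-1

Factor out 2: 22 = 2·11. Since 43 ≡ 3 (mod 8), (2 / 43) = -1. Now have -(11 / 43).
Both 11 ≡ 3 and 43 ≡ 3 (mod 4), so reciprocity gives (11 / 43) = -(43 / 11). Reduce: 43 ≡ 10 (mod 11). Now have (10 / 11).
Factor out 2: 10 = 2·5. Since 11 ≡ 3 (mod 8), (2 / 11) = -1. Now have -(5 / 11).
5 ≡ 1 (mod 4), so quadratic reciprocity gives (5 / 11) = (11 / 5). Reduce: 11 ≡ 1 (mod 5). Now have -(1 / 5).
(1 / 5) = 1. Collecting the sign factors: -1.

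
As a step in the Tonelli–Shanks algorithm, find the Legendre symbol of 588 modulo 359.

Reduce the numerator: 588 ≡ 229 (mod 359), so (588/359) = (229/359).
229 ≡ 1 (mod 4), so quadratic reciprocity gives (229/359) = (359/229). Reduce: 359 ≡ 130 (mod 229). Now have (130/229).
Factor out 2: 130 = 2·65. Since 229 ≡ 5 (mod 8), (2/229) = -1. Now have -(65/229).
65 ≡ 1 (mod 4), so quadratic reciprocity gives (65/229) = (229/65). Reduce: 229 ≡ 34 (mod 65). Now have -(34/65).
Factor out 2: 34 = 2·17. Since 65 ≡ 1 (mod 8), (2/65) = +1. Now have -(17/65).
17 ≡ 1 (mod 4), so quadratic reciprocity gives (17/65) = (65/17). Reduce: 65 ≡ 14 (mod 17). Now have -(14/17).
Factor out 2: 14 = 2·7. Since 17 ≡ 1 (mod 8), (2/17) = +1. Now have -(7/17).
17 ≡ 1 (mod 4), so quadratic reciprocity gives (7/17) = (17/7). Reduce: 17 ≡ 3 (mod 7). Now have -(3/7).
Both 3 ≡ 3 and 7 ≡ 3 (mod 4), so reciprocity gives (3/7) = -(7/3). Reduce: 7 ≡ 1 (mod 3). Now have (1/3).
(1/3) = 1. Collecting the sign factors: 1.

1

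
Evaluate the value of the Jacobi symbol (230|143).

-1

Reduce the numerator: 230 ≡ 87 (mod 143), so (230|143) = (87|143).
Both 87 ≡ 3 and 143 ≡ 3 (mod 4), so reciprocity gives (87|143) = -(143|87). Reduce: 143 ≡ 56 (mod 87). Now have -(56|87).
Factor out 2: 56 = 2^3·7. Since 87 ≡ 7 (mod 8), (2|87) = +1, and (2|87)^3 = +1. Now have -(7|87).
Both 7 ≡ 3 and 87 ≡ 3 (mod 4), so reciprocity gives (7|87) = -(87|7). Reduce: 87 ≡ 3 (mod 7). Now have (3|7).
Both 3 ≡ 3 and 7 ≡ 3 (mod 4), so reciprocity gives (3|7) = -(7|3). Reduce: 7 ≡ 1 (mod 3). Now have -(1|3).
(1|3) = 1. Collecting the sign factors: -1.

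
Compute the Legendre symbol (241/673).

1

241 ≡ 1 (mod 4), so quadratic reciprocity gives (241/673) = (673/241). Reduce: 673 ≡ 191 (mod 241). Now have (191/241).
241 ≡ 1 (mod 4), so quadratic reciprocity gives (191/241) = (241/191). Reduce: 241 ≡ 50 (mod 191). Now have (50/191).
Factor out 2: 50 = 2·25. Since 191 ≡ 7 (mod 8), (2/191) = +1. Now have (25/191).
25 ≡ 1 (mod 4), so quadratic reciprocity gives (25/191) = (191/25). Reduce: 191 ≡ 16 (mod 25). Now have (16/25).
Factor out 2: 16 = 2^4. Since 25 ≡ 1 (mod 8), (2/25) = +1, and (2/25)^4 = +1. Now have (1/25).
(1/25) = 1. Collecting the sign factors: 1.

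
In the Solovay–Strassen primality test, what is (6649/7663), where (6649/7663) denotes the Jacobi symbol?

1

(6649/7663)
  = (7663/6649)    [QR: 6649 ≡ 1 mod 4, sign kept]
  = (1014/6649)    [7663 ≡ 1014 mod 6649]
  = (507/6649)    [6649 ≡ 1 mod 8 ⇒ (2/6649) = +1]
  = (6649/507)    [QR: 6649 ≡ 1 mod 4, sign kept]
  = (58/507)    [6649 ≡ 58 mod 507]
  = -(29/507)    [507 ≡ 3 mod 8 ⇒ (2/507) = -1]
  = -(507/29)    [QR: 29 ≡ 1 mod 4, sign kept]
  = -(14/29)    [507 ≡ 14 mod 29]
  = (7/29)    [29 ≡ 5 mod 8 ⇒ (2/29) = -1]
  = (29/7)    [QR: 29 ≡ 1 mod 4, sign kept]
  = (1/7)    [29 ≡ 1 mod 7]
  = 1    [(1/7) = 1]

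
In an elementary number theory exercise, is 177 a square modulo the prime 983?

yes

(177|983)
  = (983|177)    [QR: 177 ≡ 1 mod 4, sign kept]
  = (98|177)    [983 ≡ 98 mod 177]
  = (49|177)    [177 ≡ 1 mod 8 ⇒ (2|177) = +1]
  = (177|49)    [QR: 49 ≡ 1 mod 4, sign kept]
  = (30|49)    [177 ≡ 30 mod 49]
  = (15|49)    [49 ≡ 1 mod 8 ⇒ (2|49) = +1]
  = (49|15)    [QR: 49 ≡ 1 mod 4, sign kept]
  = (4|15)    [49 ≡ 4 mod 15]
  = (1|15)    [15 ≡ 7 mod 8 ⇒ (2|15)^2 = +1]
  = 1    [(1|15) = 1]
(177|983) = 1, and 983 is prime, so 177 is a quadratic residue mod 983.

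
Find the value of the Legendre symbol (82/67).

Reduce the numerator: 82 ≡ 15 (mod 67), so (82/67) = (15/67).
Both 15 ≡ 3 and 67 ≡ 3 (mod 4), so reciprocity gives (15/67) = -(67/15). Reduce: 67 ≡ 7 (mod 15). Now have -(7/15).
Both 7 ≡ 3 and 15 ≡ 3 (mod 4), so reciprocity gives (7/15) = -(15/7). Reduce: 15 ≡ 1 (mod 7). Now have (1/7).
(1/7) = 1. Collecting the sign factors: 1.

1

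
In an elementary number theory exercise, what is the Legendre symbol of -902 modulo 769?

Reduce the numerator: -902 ≡ 636 (mod 769), so (-902 / 769) = (636 / 769).
Factor out 2: 636 = 2^2·159. Since 769 ≡ 1 (mod 8), (2 / 769) = +1, and (2 / 769)^2 = +1. Now have (159 / 769).
769 ≡ 1 (mod 4), so quadratic reciprocity gives (159 / 769) = (769 / 159). Reduce: 769 ≡ 133 (mod 159). Now have (133 / 159).
133 ≡ 1 (mod 4), so quadratic reciprocity gives (133 / 159) = (159 / 133). Reduce: 159 ≡ 26 (mod 133). Now have (26 / 133).
Factor out 2: 26 = 2·13. Since 133 ≡ 5 (mod 8), (2 / 133) = -1. Now have -(13 / 133).
13 ≡ 1 (mod 4), so quadratic reciprocity gives (13 / 133) = (133 / 13). Reduce: 133 ≡ 3 (mod 13). Now have -(3 / 13).
13 ≡ 1 (mod 4), so quadratic reciprocity gives (3 / 13) = (13 / 3). Reduce: 13 ≡ 1 (mod 3). Now have -(1 / 3).
(1 / 3) = 1. Collecting the sign factors: -1.

-1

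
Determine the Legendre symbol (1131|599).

-1

Reduce the numerator: 1131 ≡ 532 (mod 599), so (1131|599) = (532|599).
Factor out 2: 532 = 2^2·133. Since 599 ≡ 7 (mod 8), (2|599) = +1, and (2|599)^2 = +1. Now have (133|599).
133 ≡ 1 (mod 4), so quadratic reciprocity gives (133|599) = (599|133). Reduce: 599 ≡ 67 (mod 133). Now have (67|133).
133 ≡ 1 (mod 4), so quadratic reciprocity gives (67|133) = (133|67). Reduce: 133 ≡ 66 (mod 67). Now have (66|67).
Factor out 2: 66 = 2·33. Since 67 ≡ 3 (mod 8), (2|67) = -1. Now have -(33|67).
33 ≡ 1 (mod 4), so quadratic reciprocity gives (33|67) = (67|33). Reduce: 67 ≡ 1 (mod 33). Now have -(1|33).
(1|33) = 1. Collecting the sign factors: -1.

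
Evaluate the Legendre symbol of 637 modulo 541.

(637 / 541)
  = (96 / 541)    [637 ≡ 96 mod 541]
  = -(3 / 541)    [541 ≡ 5 mod 8 ⇒ (2 / 541)^5 = -1]
  = -(541 / 3)    [QR: 541 ≡ 1 mod 4, sign kept]
  = -(1 / 3)    [541 ≡ 1 mod 3]
  = -1    [(1 / 3) = 1]

-1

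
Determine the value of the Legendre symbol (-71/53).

-1

(-71/53)
  = (71/53)    [53 ≡ 1 mod 4 ⇒ (-1/53) = +1]
  = (18/53)    [71 ≡ 18 mod 53]
  = -(9/53)    [53 ≡ 5 mod 8 ⇒ (2/53) = -1]
  = -(53/9)    [QR: 9 ≡ 1 mod 4, sign kept]
  = -(8/9)    [53 ≡ 8 mod 9]
  = -(1/9)    [9 ≡ 1 mod 8 ⇒ (2/9)^3 = +1]
  = -1    [(1/9) = 1]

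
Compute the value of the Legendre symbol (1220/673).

1

Reduce the numerator: 1220 ≡ 547 (mod 673), so (1220/673) = (547/673).
673 ≡ 1 (mod 4), so quadratic reciprocity gives (547/673) = (673/547). Reduce: 673 ≡ 126 (mod 547). Now have (126/547).
Factor out 2: 126 = 2·63. Since 547 ≡ 3 (mod 8), (2/547) = -1. Now have -(63/547).
Both 63 ≡ 3 and 547 ≡ 3 (mod 4), so reciprocity gives (63/547) = -(547/63). Reduce: 547 ≡ 43 (mod 63). Now have (43/63).
Both 43 ≡ 3 and 63 ≡ 3 (mod 4), so reciprocity gives (43/63) = -(63/43). Reduce: 63 ≡ 20 (mod 43). Now have -(20/43).
Factor out 2: 20 = 2^2·5. Since 43 ≡ 3 (mod 8), (2/43) = -1, and (2/43)^2 = +1. Now have -(5/43).
5 ≡ 1 (mod 4), so quadratic reciprocity gives (5/43) = (43/5). Reduce: 43 ≡ 3 (mod 5). Now have -(3/5).
5 ≡ 1 (mod 4), so quadratic reciprocity gives (3/5) = (5/3). Reduce: 5 ≡ 2 (mod 3). Now have -(2/3).
Factor out 2: 2 = 2. Since 3 ≡ 3 (mod 8), (2/3) = -1. Now have (1/3).
(1/3) = 1. Collecting the sign factors: 1.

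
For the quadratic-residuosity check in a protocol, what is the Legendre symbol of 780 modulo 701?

Reduce the numerator: 780 ≡ 79 (mod 701), so (780/701) = (79/701).
701 ≡ 1 (mod 4), so quadratic reciprocity gives (79/701) = (701/79). Reduce: 701 ≡ 69 (mod 79). Now have (69/79).
69 ≡ 1 (mod 4), so quadratic reciprocity gives (69/79) = (79/69). Reduce: 79 ≡ 10 (mod 69). Now have (10/69).
Factor out 2: 10 = 2·5. Since 69 ≡ 5 (mod 8), (2/69) = -1. Now have -(5/69).
5 ≡ 1 (mod 4), so quadratic reciprocity gives (5/69) = (69/5). Reduce: 69 ≡ 4 (mod 5). Now have -(4/5).
Factor out 2: 4 = 2^2. Since 5 ≡ 5 (mod 8), (2/5) = -1, and (2/5)^2 = +1. Now have -(1/5).
(1/5) = 1. Collecting the sign factors: -1.

-1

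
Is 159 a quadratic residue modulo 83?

no

(159/83)
  = (76/83)    [159 ≡ 76 mod 83]
  = (19/83)    [83 ≡ 3 mod 8 ⇒ (2/83)^2 = +1]
  = -(83/19)    [QR: both ≡ 3 mod 4, sign flips]
  = -(7/19)    [83 ≡ 7 mod 19]
  = (19/7)    [QR: both ≡ 3 mod 4, sign flips]
  = (5/7)    [19 ≡ 5 mod 7]
  = (7/5)    [QR: 5 ≡ 1 mod 4, sign kept]
  = (2/5)    [7 ≡ 2 mod 5]
  = -(1/5)    [5 ≡ 5 mod 8 ⇒ (2/5) = -1]
  = -1    [(1/5) = 1]
The Legendre symbol is -1, so x^2 ≡ 159 (mod 83) has no solution.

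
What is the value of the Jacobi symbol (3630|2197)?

(3630|2197)
  = (1433|2197)    [3630 ≡ 1433 mod 2197]
  = (2197|1433)    [QR: 1433 ≡ 1 mod 4, sign kept]
  = (764|1433)    [2197 ≡ 764 mod 1433]
  = (191|1433)    [1433 ≡ 1 mod 8 ⇒ (2|1433)^2 = +1]
  = (1433|191)    [QR: 1433 ≡ 1 mod 4, sign kept]
  = (96|191)    [1433 ≡ 96 mod 191]
  = (3|191)    [191 ≡ 7 mod 8 ⇒ (2|191)^5 = +1]
  = -(191|3)    [QR: both ≡ 3 mod 4, sign flips]
  = -(2|3)    [191 ≡ 2 mod 3]
  = (1|3)    [3 ≡ 3 mod 8 ⇒ (2|3) = -1]
  = 1    [(1|3) = 1]

1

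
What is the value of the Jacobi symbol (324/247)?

1

Reduce the numerator: 324 ≡ 77 (mod 247), so (324/247) = (77/247).
77 ≡ 1 (mod 4), so quadratic reciprocity gives (77/247) = (247/77). Reduce: 247 ≡ 16 (mod 77). Now have (16/77).
Factor out 2: 16 = 2^4. Since 77 ≡ 5 (mod 8), (2/77) = -1, and (2/77)^4 = +1. Now have (1/77).
(1/77) = 1. Collecting the sign factors: 1.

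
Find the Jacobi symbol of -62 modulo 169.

1

Pull out -1: (-62|169) = (-1|169)·(62|169). Since 169 ≡ 1 (mod 4), (-1|169) = +1. Now have (62|169).
Factor out 2: 62 = 2·31. Since 169 ≡ 1 (mod 8), (2|169) = +1. Now have (31|169).
169 ≡ 1 (mod 4), so quadratic reciprocity gives (31|169) = (169|31). Reduce: 169 ≡ 14 (mod 31). Now have (14|31).
Factor out 2: 14 = 2·7. Since 31 ≡ 7 (mod 8), (2|31) = +1. Now have (7|31).
Both 7 ≡ 3 and 31 ≡ 3 (mod 4), so reciprocity gives (7|31) = -(31|7). Reduce: 31 ≡ 3 (mod 7). Now have -(3|7).
Both 3 ≡ 3 and 7 ≡ 3 (mod 4), so reciprocity gives (3|7) = -(7|3). Reduce: 7 ≡ 1 (mod 3). Now have (1|3).
(1|3) = 1. Collecting the sign factors: 1.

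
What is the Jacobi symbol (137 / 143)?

-1

(137 / 143)
  = (143 / 137)    [QR: 137 ≡ 1 mod 4, sign kept]
  = (6 / 137)    [143 ≡ 6 mod 137]
  = (3 / 137)    [137 ≡ 1 mod 8 ⇒ (2 / 137) = +1]
  = (137 / 3)    [QR: 137 ≡ 1 mod 4, sign kept]
  = (2 / 3)    [137 ≡ 2 mod 3]
  = -(1 / 3)    [3 ≡ 3 mod 8 ⇒ (2 / 3) = -1]
  = -1    [(1 / 3) = 1]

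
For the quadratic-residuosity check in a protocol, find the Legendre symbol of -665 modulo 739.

(-665|739)
  = (74|739)    [-665 ≡ 74 mod 739]
  = -(37|739)    [739 ≡ 3 mod 8 ⇒ (2|739) = -1]
  = -(739|37)    [QR: 37 ≡ 1 mod 4, sign kept]
  = -(36|37)    [739 ≡ 36 mod 37]
  = -(9|37)    [37 ≡ 5 mod 8 ⇒ (2|37)^2 = +1]
  = -(37|9)    [QR: 9 ≡ 1 mod 4, sign kept]
  = -(1|9)    [37 ≡ 1 mod 9]
  = -1    [(1|9) = 1]

-1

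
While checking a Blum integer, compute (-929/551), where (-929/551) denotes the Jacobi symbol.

Reduce the numerator: -929 ≡ 173 (mod 551), so (-929/551) = (173/551).
173 ≡ 1 (mod 4), so quadratic reciprocity gives (173/551) = (551/173). Reduce: 551 ≡ 32 (mod 173). Now have (32/173).
Factor out 2: 32 = 2^5. Since 173 ≡ 5 (mod 8), (2/173) = -1, and (2/173)^5 = -1. Now have -(1/173).
(1/173) = 1. Collecting the sign factors: -1.

-1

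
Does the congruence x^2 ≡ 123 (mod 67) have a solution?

yes

(123/67)
  = (56/67)    [123 ≡ 56 mod 67]
  = -(7/67)    [67 ≡ 3 mod 8 ⇒ (2/67)^3 = -1]
  = (67/7)    [QR: both ≡ 3 mod 4, sign flips]
  = (4/7)    [67 ≡ 4 mod 7]
  = (1/7)    [7 ≡ 7 mod 8 ⇒ (2/7)^2 = +1]
  = 1    [(1/7) = 1]
The Legendre symbol is 1, so x^2 ≡ 123 (mod 67) has solution.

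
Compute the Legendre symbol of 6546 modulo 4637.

1

(6546/4637)
  = (1909/4637)    [6546 ≡ 1909 mod 4637]
  = (4637/1909)    [QR: 1909 ≡ 1 mod 4, sign kept]
  = (819/1909)    [4637 ≡ 819 mod 1909]
  = (1909/819)    [QR: 1909 ≡ 1 mod 4, sign kept]
  = (271/819)    [1909 ≡ 271 mod 819]
  = -(819/271)    [QR: both ≡ 3 mod 4, sign flips]
  = -(6/271)    [819 ≡ 6 mod 271]
  = -(3/271)    [271 ≡ 7 mod 8 ⇒ (2/271) = +1]
  = (271/3)    [QR: both ≡ 3 mod 4, sign flips]
  = (1/3)    [271 ≡ 1 mod 3]
  = 1    [(1/3) = 1]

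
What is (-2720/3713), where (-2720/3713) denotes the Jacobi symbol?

Pull out -1: (-2720/3713) = (-1/3713)·(2720/3713). Since 3713 ≡ 1 (mod 4), (-1/3713) = +1. Now have (2720/3713).
Factor out 2: 2720 = 2^5·85. Since 3713 ≡ 1 (mod 8), (2/3713) = +1, and (2/3713)^5 = +1. Now have (85/3713).
85 ≡ 1 (mod 4), so quadratic reciprocity gives (85/3713) = (3713/85). Reduce: 3713 ≡ 58 (mod 85). Now have (58/85).
Factor out 2: 58 = 2·29. Since 85 ≡ 5 (mod 8), (2/85) = -1. Now have -(29/85).
29 ≡ 1 (mod 4), so quadratic reciprocity gives (29/85) = (85/29). Reduce: 85 ≡ 27 (mod 29). Now have -(27/29).
29 ≡ 1 (mod 4), so quadratic reciprocity gives (27/29) = (29/27). Reduce: 29 ≡ 2 (mod 27). Now have -(2/27).
Factor out 2: 2 = 2. Since 27 ≡ 3 (mod 8), (2/27) = -1. Now have (1/27).
(1/27) = 1. Collecting the sign factors: 1.

1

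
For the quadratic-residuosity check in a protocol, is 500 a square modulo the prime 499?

(500/499)
  = (1/499)    [500 ≡ 1 mod 499]
  = 1    [(1/499) = 1]
(500/499) = 1, and 499 is prime, so 500 is a quadratic residue mod 499.

yes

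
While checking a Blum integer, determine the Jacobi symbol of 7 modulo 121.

121 ≡ 1 (mod 4), so quadratic reciprocity gives (7 / 121) = (121 / 7). Reduce: 121 ≡ 2 (mod 7). Now have (2 / 7).
Factor out 2: 2 = 2. Since 7 ≡ 7 (mod 8), (2 / 7) = +1. Now have (1 / 7).
(1 / 7) = 1. Collecting the sign factors: 1.

1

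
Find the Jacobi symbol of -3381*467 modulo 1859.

By multiplicativity, (-3381·467|1859) = (-3381|1859)·(467|1859).
First factor (-3381|1859):
Reduce the numerator: -3381 ≡ 337 (mod 1859), so (-3381|1859) = (337|1859).
337 ≡ 1 (mod 4), so quadratic reciprocity gives (337|1859) = (1859|337). Reduce: 1859 ≡ 174 (mod 337). Now have (174|337).
Factor out 2: 174 = 2·87. Since 337 ≡ 1 (mod 8), (2|337) = +1. Now have (87|337).
337 ≡ 1 (mod 4), so quadratic reciprocity gives (87|337) = (337|87). Reduce: 337 ≡ 76 (mod 87). Now have (76|87).
Factor out 2: 76 = 2^2·19. Since 87 ≡ 7 (mod 8), (2|87) = +1, and (2|87)^2 = +1. Now have (19|87).
Both 19 ≡ 3 and 87 ≡ 3 (mod 4), so reciprocity gives (19|87) = -(87|19). Reduce: 87 ≡ 11 (mod 19). Now have -(11|19).
Both 11 ≡ 3 and 19 ≡ 3 (mod 4), so reciprocity gives (11|19) = -(19|11). Reduce: 19 ≡ 8 (mod 11). Now have (8|11).
Factor out 2: 8 = 2^3. Since 11 ≡ 3 (mod 8), (2|11) = -1, and (2|11)^3 = -1. Now have -(1|11).
(1|11) = 1. Collecting the sign factors: -1.
Second factor (467|1859):
Both 467 ≡ 3 and 1859 ≡ 3 (mod 4), so reciprocity gives (467|1859) = -(1859|467). Reduce: 1859 ≡ 458 (mod 467). Now have -(458|467).
Factor out 2: 458 = 2·229. Since 467 ≡ 3 (mod 8), (2|467) = -1. Now have (229|467).
229 ≡ 1 (mod 4), so quadratic reciprocity gives (229|467) = (467|229). Reduce: 467 ≡ 9 (mod 229). Now have (9|229).
9 ≡ 1 (mod 4), so quadratic reciprocity gives (9|229) = (229|9). Reduce: 229 ≡ 4 (mod 9). Now have (4|9).
Factor out 2: 4 = 2^2. Since 9 ≡ 1 (mod 8), (2|9) = +1, and (2|9)^2 = +1. Now have (1|9).
(1|9) = 1. Collecting the sign factors: 1.
Product: (-1)·(1) = -1.

-1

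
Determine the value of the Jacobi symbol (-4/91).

Reduce the numerator: -4 ≡ 87 (mod 91), so (-4/91) = (87/91).
Both 87 ≡ 3 and 91 ≡ 3 (mod 4), so reciprocity gives (87/91) = -(91/87). Reduce: 91 ≡ 4 (mod 87). Now have -(4/87).
Factor out 2: 4 = 2^2. Since 87 ≡ 7 (mod 8), (2/87) = +1, and (2/87)^2 = +1. Now have -(1/87).
(1/87) = 1. Collecting the sign factors: -1.

-1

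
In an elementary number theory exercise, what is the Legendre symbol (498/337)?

-1

(498/337)
  = (161/337)    [498 ≡ 161 mod 337]
  = (337/161)    [QR: 161 ≡ 1 mod 4, sign kept]
  = (15/161)    [337 ≡ 15 mod 161]
  = (161/15)    [QR: 161 ≡ 1 mod 4, sign kept]
  = (11/15)    [161 ≡ 11 mod 15]
  = -(15/11)    [QR: both ≡ 3 mod 4, sign flips]
  = -(4/11)    [15 ≡ 4 mod 11]
  = -(1/11)    [11 ≡ 3 mod 8 ⇒ (2/11)^2 = +1]
  = -1    [(1/11) = 1]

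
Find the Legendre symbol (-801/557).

-1

Pull out -1: (-801/557) = (-1/557)·(801/557). Since 557 ≡ 1 (mod 4), (-1/557) = +1. Now have (801/557).
Reduce the numerator: 801 ≡ 244 (mod 557), so (801/557) = (244/557).
Factor out 2: 244 = 2^2·61. Since 557 ≡ 5 (mod 8), (2/557) = -1, and (2/557)^2 = +1. Now have (61/557).
61 ≡ 1 (mod 4), so quadratic reciprocity gives (61/557) = (557/61). Reduce: 557 ≡ 8 (mod 61). Now have (8/61).
Factor out 2: 8 = 2^3. Since 61 ≡ 5 (mod 8), (2/61) = -1, and (2/61)^3 = -1. Now have -(1/61).
(1/61) = 1. Collecting the sign factors: -1.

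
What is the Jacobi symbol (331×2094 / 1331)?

1

By multiplicativity, (331·2094 / 1331) = (331 / 1331)·(2094 / 1331).
First factor (331 / 1331):
Both 331 ≡ 3 and 1331 ≡ 3 (mod 4), so reciprocity gives (331 / 1331) = -(1331 / 331). Reduce: 1331 ≡ 7 (mod 331). Now have -(7 / 331).
Both 7 ≡ 3 and 331 ≡ 3 (mod 4), so reciprocity gives (7 / 331) = -(331 / 7). Reduce: 331 ≡ 2 (mod 7). Now have (2 / 7).
Factor out 2: 2 = 2. Since 7 ≡ 7 (mod 8), (2 / 7) = +1. Now have (1 / 7).
(1 / 7) = 1. Collecting the sign factors: 1.
Second factor (2094 / 1331):
Reduce the numerator: 2094 ≡ 763 (mod 1331), so (2094 / 1331) = (763 / 1331).
Both 763 ≡ 3 and 1331 ≡ 3 (mod 4), so reciprocity gives (763 / 1331) = -(1331 / 763). Reduce: 1331 ≡ 568 (mod 763). Now have -(568 / 763).
Factor out 2: 568 = 2^3·71. Since 763 ≡ 3 (mod 8), (2 / 763) = -1, and (2 / 763)^3 = -1. Now have (71 / 763).
Both 71 ≡ 3 and 763 ≡ 3 (mod 4), so reciprocity gives (71 / 763) = -(763 / 71). Reduce: 763 ≡ 53 (mod 71). Now have -(53 / 71).
53 ≡ 1 (mod 4), so quadratic reciprocity gives (53 / 71) = (71 / 53). Reduce: 71 ≡ 18 (mod 53). Now have -(18 / 53).
Factor out 2: 18 = 2·9. Since 53 ≡ 5 (mod 8), (2 / 53) = -1. Now have (9 / 53).
9 ≡ 1 (mod 4), so quadratic reciprocity gives (9 / 53) = (53 / 9). Reduce: 53 ≡ 8 (mod 9). Now have (8 / 9).
Factor out 2: 8 = 2^3. Since 9 ≡ 1 (mod 8), (2 / 9) = +1, and (2 / 9)^3 = +1. Now have (1 / 9).
(1 / 9) = 1. Collecting the sign factors: 1.
Product: (1)·(1) = 1.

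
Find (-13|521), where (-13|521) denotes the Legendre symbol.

Pull out -1: (-13|521) = (-1|521)·(13|521). Since 521 ≡ 1 (mod 4), (-1|521) = +1. Now have (13|521).
13 ≡ 1 (mod 4), so quadratic reciprocity gives (13|521) = (521|13). Reduce: 521 ≡ 1 (mod 13). Now have (1|13).
(1|13) = 1. Collecting the sign factors: 1.

1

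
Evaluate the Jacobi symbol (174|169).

Reduce the numerator: 174 ≡ 5 (mod 169), so (174|169) = (5|169).
5 ≡ 1 (mod 4), so quadratic reciprocity gives (5|169) = (169|5). Reduce: 169 ≡ 4 (mod 5). Now have (4|5).
Factor out 2: 4 = 2^2. Since 5 ≡ 5 (mod 8), (2|5) = -1, and (2|5)^2 = +1. Now have (1|5).
(1|5) = 1. Collecting the sign factors: 1.

1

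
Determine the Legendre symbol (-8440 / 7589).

Reduce the numerator: -8440 ≡ 6738 (mod 7589), so (-8440 / 7589) = (6738 / 7589).
Factor out 2: 6738 = 2·3369. Since 7589 ≡ 5 (mod 8), (2 / 7589) = -1. Now have -(3369 / 7589).
3369 ≡ 1 (mod 4), so quadratic reciprocity gives (3369 / 7589) = (7589 / 3369). Reduce: 7589 ≡ 851 (mod 3369). Now have -(851 / 3369).
3369 ≡ 1 (mod 4), so quadratic reciprocity gives (851 / 3369) = (3369 / 851). Reduce: 3369 ≡ 816 (mod 851). Now have -(816 / 851).
Factor out 2: 816 = 2^4·51. Since 851 ≡ 3 (mod 8), (2 / 851) = -1, and (2 / 851)^4 = +1. Now have -(51 / 851).
Both 51 ≡ 3 and 851 ≡ 3 (mod 4), so reciprocity gives (51 / 851) = -(851 / 51). Reduce: 851 ≡ 35 (mod 51). Now have (35 / 51).
Both 35 ≡ 3 and 51 ≡ 3 (mod 4), so reciprocity gives (35 / 51) = -(51 / 35). Reduce: 51 ≡ 16 (mod 35). Now have -(16 / 35).
Factor out 2: 16 = 2^4. Since 35 ≡ 3 (mod 8), (2 / 35) = -1, and (2 / 35)^4 = +1. Now have -(1 / 35).
(1 / 35) = 1. Collecting the sign factors: -1.

-1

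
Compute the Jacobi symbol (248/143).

Reduce the numerator: 248 ≡ 105 (mod 143), so (248/143) = (105/143).
105 ≡ 1 (mod 4), so quadratic reciprocity gives (105/143) = (143/105). Reduce: 143 ≡ 38 (mod 105). Now have (38/105).
Factor out 2: 38 = 2·19. Since 105 ≡ 1 (mod 8), (2/105) = +1. Now have (19/105).
105 ≡ 1 (mod 4), so quadratic reciprocity gives (19/105) = (105/19). Reduce: 105 ≡ 10 (mod 19). Now have (10/19).
Factor out 2: 10 = 2·5. Since 19 ≡ 3 (mod 8), (2/19) = -1. Now have -(5/19).
5 ≡ 1 (mod 4), so quadratic reciprocity gives (5/19) = (19/5). Reduce: 19 ≡ 4 (mod 5). Now have -(4/5).
Factor out 2: 4 = 2^2. Since 5 ≡ 5 (mod 8), (2/5) = -1, and (2/5)^2 = +1. Now have -(1/5).
(1/5) = 1. Collecting the sign factors: -1.

-1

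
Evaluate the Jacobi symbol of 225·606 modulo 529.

1

By multiplicativity, (225·606/529) = (225/529)·(606/529).
First factor (225/529):
(225/529)
  = (529/225)    [QR: 225 ≡ 1 mod 4, sign kept]
  = (79/225)    [529 ≡ 79 mod 225]
  = (225/79)    [QR: 225 ≡ 1 mod 4, sign kept]
  = (67/79)    [225 ≡ 67 mod 79]
  = -(79/67)    [QR: both ≡ 3 mod 4, sign flips]
  = -(12/67)    [79 ≡ 12 mod 67]
  = -(3/67)    [67 ≡ 3 mod 8 ⇒ (2/67)^2 = +1]
  = (67/3)    [QR: both ≡ 3 mod 4, sign flips]
  = (1/3)    [67 ≡ 1 mod 3]
  = 1    [(1/3) = 1]
Second factor (606/529):
(606/529)
  = (77/529)    [606 ≡ 77 mod 529]
  = (529/77)    [QR: 77 ≡ 1 mod 4, sign kept]
  = (67/77)    [529 ≡ 67 mod 77]
  = (77/67)    [QR: 77 ≡ 1 mod 4, sign kept]
  = (10/67)    [77 ≡ 10 mod 67]
  = -(5/67)    [67 ≡ 3 mod 8 ⇒ (2/67) = -1]
  = -(67/5)    [QR: 5 ≡ 1 mod 4, sign kept]
  = -(2/5)    [67 ≡ 2 mod 5]
  = (1/5)    [5 ≡ 5 mod 8 ⇒ (2/5) = -1]
  = 1    [(1/5) = 1]
Product: (1)·(1) = 1.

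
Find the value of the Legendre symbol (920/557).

(920/557)
  = (363/557)    [920 ≡ 363 mod 557]
  = (557/363)    [QR: 557 ≡ 1 mod 4, sign kept]
  = (194/363)    [557 ≡ 194 mod 363]
  = -(97/363)    [363 ≡ 3 mod 8 ⇒ (2/363) = -1]
  = -(363/97)    [QR: 97 ≡ 1 mod 4, sign kept]
  = -(72/97)    [363 ≡ 72 mod 97]
  = -(9/97)    [97 ≡ 1 mod 8 ⇒ (2/97)^3 = +1]
  = -(97/9)    [QR: 9 ≡ 1 mod 4, sign kept]
  = -(7/9)    [97 ≡ 7 mod 9]
  = -(9/7)    [QR: 9 ≡ 1 mod 4, sign kept]
  = -(2/7)    [9 ≡ 2 mod 7]
  = -(1/7)    [7 ≡ 7 mod 8 ⇒ (2/7) = +1]
  = -1    [(1/7) = 1]

-1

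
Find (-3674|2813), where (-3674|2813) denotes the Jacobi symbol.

1

(-3674|2813)
  = (1952|2813)    [-3674 ≡ 1952 mod 2813]
  = -(61|2813)    [2813 ≡ 5 mod 8 ⇒ (2|2813)^5 = -1]
  = -(2813|61)    [QR: 61 ≡ 1 mod 4, sign kept]
  = -(7|61)    [2813 ≡ 7 mod 61]
  = -(61|7)    [QR: 61 ≡ 1 mod 4, sign kept]
  = -(5|7)    [61 ≡ 5 mod 7]
  = -(7|5)    [QR: 5 ≡ 1 mod 4, sign kept]
  = -(2|5)    [7 ≡ 2 mod 5]
  = (1|5)    [5 ≡ 5 mod 8 ⇒ (2|5) = -1]
  = 1    [(1|5) = 1]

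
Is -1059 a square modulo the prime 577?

Reduce the numerator: -1059 ≡ 95 (mod 577), so (-1059/577) = (95/577).
577 ≡ 1 (mod 4), so quadratic reciprocity gives (95/577) = (577/95). Reduce: 577 ≡ 7 (mod 95). Now have (7/95).
Both 7 ≡ 3 and 95 ≡ 3 (mod 4), so reciprocity gives (7/95) = -(95/7). Reduce: 95 ≡ 4 (mod 7). Now have -(4/7).
Factor out 2: 4 = 2^2. Since 7 ≡ 7 (mod 8), (2/7) = +1, and (2/7)^2 = +1. Now have -(1/7).
(1/7) = 1. Collecting the sign factors: -1.
(-1059/577) = -1, and 577 is prime, so -1059 is not a quadratic residue mod 577.

no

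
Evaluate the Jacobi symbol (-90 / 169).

1

(-90 / 169)
  = (79 / 169)    [-90 ≡ 79 mod 169]
  = (169 / 79)    [QR: 169 ≡ 1 mod 4, sign kept]
  = (11 / 79)    [169 ≡ 11 mod 79]
  = -(79 / 11)    [QR: both ≡ 3 mod 4, sign flips]
  = -(2 / 11)    [79 ≡ 2 mod 11]
  = (1 / 11)    [11 ≡ 3 mod 8 ⇒ (2 / 11) = -1]
  = 1    [(1 / 11) = 1]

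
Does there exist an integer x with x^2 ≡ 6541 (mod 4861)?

(6541/4861)
  = (1680/4861)    [6541 ≡ 1680 mod 4861]
  = (105/4861)    [4861 ≡ 5 mod 8 ⇒ (2/4861)^4 = +1]
  = (4861/105)    [QR: 105 ≡ 1 mod 4, sign kept]
  = (31/105)    [4861 ≡ 31 mod 105]
  = (105/31)    [QR: 105 ≡ 1 mod 4, sign kept]
  = (12/31)    [105 ≡ 12 mod 31]
  = (3/31)    [31 ≡ 7 mod 8 ⇒ (2/31)^2 = +1]
  = -(31/3)    [QR: both ≡ 3 mod 4, sign flips]
  = -(1/3)    [31 ≡ 1 mod 3]
  = -1    [(1/3) = 1]
(6541/4861) = -1, and 4861 is prime, so 6541 is not a quadratic residue mod 4861.

no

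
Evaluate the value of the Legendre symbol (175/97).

Reduce the numerator: 175 ≡ 78 (mod 97), so (175/97) = (78/97).
Factor out 2: 78 = 2·39. Since 97 ≡ 1 (mod 8), (2/97) = +1. Now have (39/97).
97 ≡ 1 (mod 4), so quadratic reciprocity gives (39/97) = (97/39). Reduce: 97 ≡ 19 (mod 39). Now have (19/39).
Both 19 ≡ 3 and 39 ≡ 3 (mod 4), so reciprocity gives (19/39) = -(39/19). Reduce: 39 ≡ 1 (mod 19). Now have -(1/19).
(1/19) = 1. Collecting the sign factors: -1.

-1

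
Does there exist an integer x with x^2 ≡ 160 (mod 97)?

no

Reduce the numerator: 160 ≡ 63 (mod 97), so (160/97) = (63/97).
97 ≡ 1 (mod 4), so quadratic reciprocity gives (63/97) = (97/63). Reduce: 97 ≡ 34 (mod 63). Now have (34/63).
Factor out 2: 34 = 2·17. Since 63 ≡ 7 (mod 8), (2/63) = +1. Now have (17/63).
17 ≡ 1 (mod 4), so quadratic reciprocity gives (17/63) = (63/17). Reduce: 63 ≡ 12 (mod 17). Now have (12/17).
Factor out 2: 12 = 2^2·3. Since 17 ≡ 1 (mod 8), (2/17) = +1, and (2/17)^2 = +1. Now have (3/17).
17 ≡ 1 (mod 4), so quadratic reciprocity gives (3/17) = (17/3). Reduce: 17 ≡ 2 (mod 3). Now have (2/3).
Factor out 2: 2 = 2. Since 3 ≡ 3 (mod 8), (2/3) = -1. Now have -(1/3).
(1/3) = 1. Collecting the sign factors: -1.
(160/97) = -1, and 97 is prime, so 160 is not a quadratic residue mod 97.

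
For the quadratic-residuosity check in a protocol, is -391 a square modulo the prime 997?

Pull out -1: (-391/997) = (-1/997)·(391/997). Since 997 ≡ 1 (mod 4), (-1/997) = +1. Now have (391/997).
997 ≡ 1 (mod 4), so quadratic reciprocity gives (391/997) = (997/391). Reduce: 997 ≡ 215 (mod 391). Now have (215/391).
Both 215 ≡ 3 and 391 ≡ 3 (mod 4), so reciprocity gives (215/391) = -(391/215). Reduce: 391 ≡ 176 (mod 215). Now have -(176/215).
Factor out 2: 176 = 2^4·11. Since 215 ≡ 7 (mod 8), (2/215) = +1, and (2/215)^4 = +1. Now have -(11/215).
Both 11 ≡ 3 and 215 ≡ 3 (mod 4), so reciprocity gives (11/215) = -(215/11). Reduce: 215 ≡ 6 (mod 11). Now have (6/11).
Factor out 2: 6 = 2·3. Since 11 ≡ 3 (mod 8), (2/11) = -1. Now have -(3/11).
Both 3 ≡ 3 and 11 ≡ 3 (mod 4), so reciprocity gives (3/11) = -(11/3). Reduce: 11 ≡ 2 (mod 3). Now have (2/3).
Factor out 2: 2 = 2. Since 3 ≡ 3 (mod 8), (2/3) = -1. Now have -(1/3).
(1/3) = 1. Collecting the sign factors: -1.
The Legendre symbol is -1, so x^2 ≡ -391 (mod 997) has no solution.

no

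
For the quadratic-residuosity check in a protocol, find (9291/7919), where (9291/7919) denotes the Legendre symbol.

Reduce the numerator: 9291 ≡ 1372 (mod 7919), so (9291/7919) = (1372/7919).
Factor out 2: 1372 = 2^2·343. Since 7919 ≡ 7 (mod 8), (2/7919) = +1, and (2/7919)^2 = +1. Now have (343/7919).
Both 343 ≡ 3 and 7919 ≡ 3 (mod 4), so reciprocity gives (343/7919) = -(7919/343). Reduce: 7919 ≡ 30 (mod 343). Now have -(30/343).
Factor out 2: 30 = 2·15. Since 343 ≡ 7 (mod 8), (2/343) = +1. Now have -(15/343).
Both 15 ≡ 3 and 343 ≡ 3 (mod 4), so reciprocity gives (15/343) = -(343/15). Reduce: 343 ≡ 13 (mod 15). Now have (13/15).
13 ≡ 1 (mod 4), so quadratic reciprocity gives (13/15) = (15/13). Reduce: 15 ≡ 2 (mod 13). Now have (2/13).
Factor out 2: 2 = 2. Since 13 ≡ 5 (mod 8), (2/13) = -1. Now have -(1/13).
(1/13) = 1. Collecting the sign factors: -1.

-1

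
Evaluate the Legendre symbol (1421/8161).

-1

(1421/8161)
  = (8161/1421)    [QR: 1421 ≡ 1 mod 4, sign kept]
  = (1056/1421)    [8161 ≡ 1056 mod 1421]
  = -(33/1421)    [1421 ≡ 5 mod 8 ⇒ (2/1421)^5 = -1]
  = -(1421/33)    [QR: 33 ≡ 1 mod 4, sign kept]
  = -(2/33)    [1421 ≡ 2 mod 33]
  = -(1/33)    [33 ≡ 1 mod 8 ⇒ (2/33) = +1]
  = -1    [(1/33) = 1]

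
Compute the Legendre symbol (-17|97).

(-17|97)
  = (17|97)    [97 ≡ 1 mod 4 ⇒ (-1|97) = +1]
  = (97|17)    [QR: 17 ≡ 1 mod 4, sign kept]
  = (12|17)    [97 ≡ 12 mod 17]
  = (3|17)    [17 ≡ 1 mod 8 ⇒ (2|17)^2 = +1]
  = (17|3)    [QR: 17 ≡ 1 mod 4, sign kept]
  = (2|3)    [17 ≡ 2 mod 3]
  = -(1|3)    [3 ≡ 3 mod 8 ⇒ (2|3) = -1]
  = -1    [(1|3) = 1]

-1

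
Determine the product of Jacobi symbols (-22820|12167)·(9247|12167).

By multiplicativity, (-22820·9247|12167) = (-22820|12167)·(9247|12167).
First factor (-22820|12167):
(-22820|12167)
  = -(22820|12167)    [12167 ≡ 3 mod 4 ⇒ (-1|12167) = -1]
  = -(10653|12167)    [22820 ≡ 10653 mod 12167]
  = -(12167|10653)    [QR: 10653 ≡ 1 mod 4, sign kept]
  = -(1514|10653)    [12167 ≡ 1514 mod 10653]
  = (757|10653)    [10653 ≡ 5 mod 8 ⇒ (2|10653) = -1]
  = (10653|757)    [QR: 757 ≡ 1 mod 4, sign kept]
  = (55|757)    [10653 ≡ 55 mod 757]
  = (757|55)    [QR: 757 ≡ 1 mod 4, sign kept]
  = (42|55)    [757 ≡ 42 mod 55]
  = (21|55)    [55 ≡ 7 mod 8 ⇒ (2|55) = +1]
  = (55|21)    [QR: 21 ≡ 1 mod 4, sign kept]
  = (13|21)    [55 ≡ 13 mod 21]
  = (21|13)    [QR: 13 ≡ 1 mod 4, sign kept]
  = (8|13)    [21 ≡ 8 mod 13]
  = -(1|13)    [13 ≡ 5 mod 8 ⇒ (2|13)^3 = -1]
  = -1    [(1|13) = 1]
Second factor (9247|12167):
(9247|12167)
  = -(12167|9247)    [QR: both ≡ 3 mod 4, sign flips]
  = -(2920|9247)    [12167 ≡ 2920 mod 9247]
  = -(365|9247)    [9247 ≡ 7 mod 8 ⇒ (2|9247)^3 = +1]
  = -(9247|365)    [QR: 365 ≡ 1 mod 4, sign kept]
  = -(122|365)    [9247 ≡ 122 mod 365]
  = (61|365)    [365 ≡ 5 mod 8 ⇒ (2|365) = -1]
  = (365|61)    [QR: 61 ≡ 1 mod 4, sign kept]
  = (60|61)    [365 ≡ 60 mod 61]
  = (15|61)    [61 ≡ 5 mod 8 ⇒ (2|61)^2 = +1]
  = (61|15)    [QR: 61 ≡ 1 mod 4, sign kept]
  = (1|15)    [61 ≡ 1 mod 15]
  = 1    [(1|15) = 1]
Product: (-1)·(1) = -1.

-1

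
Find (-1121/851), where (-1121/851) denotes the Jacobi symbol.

(-1121/851)
  = (581/851)    [-1121 ≡ 581 mod 851]
  = (851/581)    [QR: 581 ≡ 1 mod 4, sign kept]
  = (270/581)    [851 ≡ 270 mod 581]
  = -(135/581)    [581 ≡ 5 mod 8 ⇒ (2/581) = -1]
  = -(581/135)    [QR: 581 ≡ 1 mod 4, sign kept]
  = -(41/135)    [581 ≡ 41 mod 135]
  = -(135/41)    [QR: 41 ≡ 1 mod 4, sign kept]
  = -(12/41)    [135 ≡ 12 mod 41]
  = -(3/41)    [41 ≡ 1 mod 8 ⇒ (2/41)^2 = +1]
  = -(41/3)    [QR: 41 ≡ 1 mod 4, sign kept]
  = -(2/3)    [41 ≡ 2 mod 3]
  = (1/3)    [3 ≡ 3 mod 8 ⇒ (2/3) = -1]
  = 1    [(1/3) = 1]

1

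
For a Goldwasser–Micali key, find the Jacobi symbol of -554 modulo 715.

Reduce the numerator: -554 ≡ 161 (mod 715), so (-554|715) = (161|715).
161 ≡ 1 (mod 4), so quadratic reciprocity gives (161|715) = (715|161). Reduce: 715 ≡ 71 (mod 161). Now have (71|161).
161 ≡ 1 (mod 4), so quadratic reciprocity gives (71|161) = (161|71). Reduce: 161 ≡ 19 (mod 71). Now have (19|71).
Both 19 ≡ 3 and 71 ≡ 3 (mod 4), so reciprocity gives (19|71) = -(71|19). Reduce: 71 ≡ 14 (mod 19). Now have -(14|19).
Factor out 2: 14 = 2·7. Since 19 ≡ 3 (mod 8), (2|19) = -1. Now have (7|19).
Both 7 ≡ 3 and 19 ≡ 3 (mod 4), so reciprocity gives (7|19) = -(19|7). Reduce: 19 ≡ 5 (mod 7). Now have -(5|7).
5 ≡ 1 (mod 4), so quadratic reciprocity gives (5|7) = (7|5). Reduce: 7 ≡ 2 (mod 5). Now have -(2|5).
Factor out 2: 2 = 2. Since 5 ≡ 5 (mod 8), (2|5) = -1. Now have (1|5).
(1|5) = 1. Collecting the sign factors: 1.

1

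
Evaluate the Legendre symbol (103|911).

1

Both 103 ≡ 3 and 911 ≡ 3 (mod 4), so reciprocity gives (103|911) = -(911|103). Reduce: 911 ≡ 87 (mod 103). Now have -(87|103).
Both 87 ≡ 3 and 103 ≡ 3 (mod 4), so reciprocity gives (87|103) = -(103|87). Reduce: 103 ≡ 16 (mod 87). Now have (16|87).
Factor out 2: 16 = 2^4. Since 87 ≡ 7 (mod 8), (2|87) = +1, and (2|87)^4 = +1. Now have (1|87).
(1|87) = 1. Collecting the sign factors: 1.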